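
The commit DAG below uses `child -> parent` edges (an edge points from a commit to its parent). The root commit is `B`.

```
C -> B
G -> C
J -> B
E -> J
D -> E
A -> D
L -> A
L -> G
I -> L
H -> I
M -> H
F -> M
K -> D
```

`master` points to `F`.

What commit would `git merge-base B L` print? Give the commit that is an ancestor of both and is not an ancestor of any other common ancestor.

Ancestors of B: {B}.
Ancestors of L: {A, B, C, D, E, G, J, L}.
Common ancestors: {B}.
The only common ancestor is B, so it is the merge base.

B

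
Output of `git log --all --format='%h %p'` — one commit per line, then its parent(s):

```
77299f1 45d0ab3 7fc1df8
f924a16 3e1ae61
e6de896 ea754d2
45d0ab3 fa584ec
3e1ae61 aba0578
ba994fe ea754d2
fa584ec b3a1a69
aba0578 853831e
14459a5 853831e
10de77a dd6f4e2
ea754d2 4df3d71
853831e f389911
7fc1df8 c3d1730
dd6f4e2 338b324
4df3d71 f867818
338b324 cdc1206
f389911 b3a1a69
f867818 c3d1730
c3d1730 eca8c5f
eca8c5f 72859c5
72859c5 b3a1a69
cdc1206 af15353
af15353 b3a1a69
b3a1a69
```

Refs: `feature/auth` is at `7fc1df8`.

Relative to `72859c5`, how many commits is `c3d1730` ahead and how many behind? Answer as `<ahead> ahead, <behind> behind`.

Reachable from c3d1730: {72859c5, b3a1a69, c3d1730, eca8c5f}.
Reachable from 72859c5: {72859c5, b3a1a69}.
Only in c3d1730's history (ahead): {c3d1730, eca8c5f} — 2.
Only in 72859c5's history (behind): {} — 0.

2 ahead, 0 behind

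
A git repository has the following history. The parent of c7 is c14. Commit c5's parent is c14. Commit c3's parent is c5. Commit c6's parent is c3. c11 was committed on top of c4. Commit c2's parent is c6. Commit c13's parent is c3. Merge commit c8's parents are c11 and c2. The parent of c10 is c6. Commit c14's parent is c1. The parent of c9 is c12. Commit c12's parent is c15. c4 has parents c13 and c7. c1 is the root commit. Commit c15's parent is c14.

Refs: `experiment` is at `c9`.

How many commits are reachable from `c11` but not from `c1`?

Reachable from c11: {c1, c11, c13, c14, c3, c4, c5, c7}.
Reachable from c1: {c1}.
In c11's history but not c1's: {c11, c13, c14, c3, c4, c5, c7} — 7 commits.

7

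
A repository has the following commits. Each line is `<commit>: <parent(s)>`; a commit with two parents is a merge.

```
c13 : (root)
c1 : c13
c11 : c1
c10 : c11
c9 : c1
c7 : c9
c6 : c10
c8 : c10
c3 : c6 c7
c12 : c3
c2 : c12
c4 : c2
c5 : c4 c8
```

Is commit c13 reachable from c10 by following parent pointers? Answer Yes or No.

Yes

Ancestors of c10 (commits reachable by following parents): {c1, c10, c11, c13}.
c13 is in that set, so it is an ancestor of c10.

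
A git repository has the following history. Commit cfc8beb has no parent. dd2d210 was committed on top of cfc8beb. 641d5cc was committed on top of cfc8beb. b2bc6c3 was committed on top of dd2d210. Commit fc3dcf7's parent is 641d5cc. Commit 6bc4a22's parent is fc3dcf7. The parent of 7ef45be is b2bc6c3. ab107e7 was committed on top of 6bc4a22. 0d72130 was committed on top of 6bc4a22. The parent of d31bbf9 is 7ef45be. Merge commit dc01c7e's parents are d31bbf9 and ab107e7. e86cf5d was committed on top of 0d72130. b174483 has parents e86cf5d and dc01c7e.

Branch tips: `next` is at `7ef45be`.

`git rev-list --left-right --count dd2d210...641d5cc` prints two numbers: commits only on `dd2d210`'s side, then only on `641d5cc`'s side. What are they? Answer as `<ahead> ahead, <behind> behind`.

1 ahead, 1 behind

Reachable from dd2d210: {cfc8beb, dd2d210}.
Reachable from 641d5cc: {641d5cc, cfc8beb}.
Only in dd2d210's history (ahead): {dd2d210} — 1.
Only in 641d5cc's history (behind): {641d5cc} — 1.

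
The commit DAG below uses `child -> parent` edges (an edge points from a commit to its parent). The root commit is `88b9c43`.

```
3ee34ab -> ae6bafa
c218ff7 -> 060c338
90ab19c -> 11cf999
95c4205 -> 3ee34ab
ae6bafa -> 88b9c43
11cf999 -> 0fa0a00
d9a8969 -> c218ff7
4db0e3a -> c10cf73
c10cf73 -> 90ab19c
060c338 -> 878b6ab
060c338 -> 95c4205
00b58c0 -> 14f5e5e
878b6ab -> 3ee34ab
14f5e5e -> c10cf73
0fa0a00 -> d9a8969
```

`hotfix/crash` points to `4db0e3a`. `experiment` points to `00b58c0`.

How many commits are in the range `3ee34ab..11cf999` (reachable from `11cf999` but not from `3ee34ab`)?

7

Reachable from 11cf999: {060c338, 0fa0a00, 11cf999, 3ee34ab, 878b6ab, 88b9c43, 95c4205, ae6bafa, c218ff7, d9a8969}.
Reachable from 3ee34ab: {3ee34ab, 88b9c43, ae6bafa}.
In 11cf999's history but not 3ee34ab's: {060c338, 0fa0a00, 11cf999, 878b6ab, 95c4205, c218ff7, d9a8969} — 7 commits.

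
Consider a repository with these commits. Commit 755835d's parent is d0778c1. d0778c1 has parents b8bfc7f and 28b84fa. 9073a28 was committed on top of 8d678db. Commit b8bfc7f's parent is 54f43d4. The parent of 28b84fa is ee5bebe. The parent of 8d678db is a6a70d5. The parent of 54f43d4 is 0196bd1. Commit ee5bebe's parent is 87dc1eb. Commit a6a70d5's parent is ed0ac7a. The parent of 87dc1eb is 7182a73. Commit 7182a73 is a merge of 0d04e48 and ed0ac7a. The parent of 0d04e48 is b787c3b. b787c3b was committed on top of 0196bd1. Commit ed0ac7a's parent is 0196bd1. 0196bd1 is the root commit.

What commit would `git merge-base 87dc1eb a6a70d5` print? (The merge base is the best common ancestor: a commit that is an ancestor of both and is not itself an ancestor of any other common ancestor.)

Ancestors of 87dc1eb: {0196bd1, 0d04e48, 7182a73, 87dc1eb, b787c3b, ed0ac7a}.
Ancestors of a6a70d5: {0196bd1, a6a70d5, ed0ac7a}.
Common ancestors: {0196bd1, ed0ac7a}.
Among these, ed0ac7a is not an ancestor of any other common ancestor — it is the merge base.

ed0ac7a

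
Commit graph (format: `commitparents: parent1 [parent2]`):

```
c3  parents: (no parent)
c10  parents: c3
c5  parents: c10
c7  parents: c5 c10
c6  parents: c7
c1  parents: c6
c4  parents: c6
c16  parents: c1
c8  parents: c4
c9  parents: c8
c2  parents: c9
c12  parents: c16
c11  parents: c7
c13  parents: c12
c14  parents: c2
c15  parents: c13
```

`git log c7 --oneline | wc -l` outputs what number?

Walking parent pointers from c7: reachable set = {c10, c3, c5, c7}.
That is 4 commits.

4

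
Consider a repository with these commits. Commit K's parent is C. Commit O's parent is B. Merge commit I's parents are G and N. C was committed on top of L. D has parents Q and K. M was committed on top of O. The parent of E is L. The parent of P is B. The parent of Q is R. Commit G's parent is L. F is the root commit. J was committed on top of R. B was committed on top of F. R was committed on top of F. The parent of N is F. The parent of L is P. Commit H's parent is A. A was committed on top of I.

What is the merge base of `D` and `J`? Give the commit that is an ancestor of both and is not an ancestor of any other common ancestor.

Ancestors of D: {B, C, D, F, K, L, P, Q, R}.
Ancestors of J: {F, J, R}.
Common ancestors: {F, R}.
Among these, R is not an ancestor of any other common ancestor — it is the merge base.

R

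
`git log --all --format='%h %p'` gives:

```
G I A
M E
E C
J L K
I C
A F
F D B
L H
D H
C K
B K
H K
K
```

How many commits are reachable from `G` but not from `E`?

Reachable from G: {A, B, C, D, F, G, H, I, K}.
Reachable from E: {C, E, K}.
In G's history but not E's: {A, B, D, F, G, H, I} — 7 commits.

7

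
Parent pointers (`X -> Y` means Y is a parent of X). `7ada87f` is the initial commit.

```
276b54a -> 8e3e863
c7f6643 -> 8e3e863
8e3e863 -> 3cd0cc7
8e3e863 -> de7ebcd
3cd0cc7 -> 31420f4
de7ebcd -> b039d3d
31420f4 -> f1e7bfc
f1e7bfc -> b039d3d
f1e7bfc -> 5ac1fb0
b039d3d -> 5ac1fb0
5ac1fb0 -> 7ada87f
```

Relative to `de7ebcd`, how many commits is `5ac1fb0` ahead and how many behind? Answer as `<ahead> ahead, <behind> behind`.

0 ahead, 2 behind

Reachable from 5ac1fb0: {5ac1fb0, 7ada87f}.
Reachable from de7ebcd: {5ac1fb0, 7ada87f, b039d3d, de7ebcd}.
Only in 5ac1fb0's history (ahead): {} — 0.
Only in de7ebcd's history (behind): {b039d3d, de7ebcd} — 2.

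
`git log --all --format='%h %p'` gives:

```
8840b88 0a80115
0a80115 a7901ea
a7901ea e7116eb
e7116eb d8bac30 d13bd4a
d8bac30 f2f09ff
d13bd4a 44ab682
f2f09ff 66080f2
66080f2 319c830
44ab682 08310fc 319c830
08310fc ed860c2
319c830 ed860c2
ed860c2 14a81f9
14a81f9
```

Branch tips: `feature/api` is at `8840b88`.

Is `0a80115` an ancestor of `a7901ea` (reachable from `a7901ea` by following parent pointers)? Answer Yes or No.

Ancestors of a7901ea: {08310fc, 14a81f9, 319c830, 44ab682, 66080f2, a7901ea, d13bd4a, d8bac30, e7116eb, ed860c2, f2f09ff}.
0a80115 is not in that set, so it is not an ancestor of a7901ea.

No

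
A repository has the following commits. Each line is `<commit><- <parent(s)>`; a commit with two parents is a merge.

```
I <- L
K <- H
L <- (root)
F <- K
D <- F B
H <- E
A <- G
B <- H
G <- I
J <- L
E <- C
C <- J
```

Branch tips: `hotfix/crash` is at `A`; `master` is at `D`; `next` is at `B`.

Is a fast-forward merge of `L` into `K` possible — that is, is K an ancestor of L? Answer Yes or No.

A fast-forward from K to L is possible iff K is an ancestor of L.
Ancestors of L: {L}.
K is not among them, so fast-forward is not possible.

No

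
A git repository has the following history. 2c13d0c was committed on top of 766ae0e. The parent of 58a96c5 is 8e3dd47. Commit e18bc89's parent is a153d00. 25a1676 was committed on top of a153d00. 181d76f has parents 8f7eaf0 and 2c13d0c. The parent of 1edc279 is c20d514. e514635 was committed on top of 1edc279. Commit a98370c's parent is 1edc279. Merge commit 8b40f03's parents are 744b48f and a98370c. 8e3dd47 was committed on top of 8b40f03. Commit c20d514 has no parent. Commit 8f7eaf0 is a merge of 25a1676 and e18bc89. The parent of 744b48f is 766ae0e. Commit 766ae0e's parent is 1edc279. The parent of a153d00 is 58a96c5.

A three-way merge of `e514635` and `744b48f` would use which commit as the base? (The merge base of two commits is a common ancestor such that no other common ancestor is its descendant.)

1edc279

Ancestors of e514635: {1edc279, c20d514, e514635}.
Ancestors of 744b48f: {1edc279, 744b48f, 766ae0e, c20d514}.
Common ancestors: {1edc279, c20d514}.
Among these, 1edc279 is not an ancestor of any other common ancestor — it is the merge base.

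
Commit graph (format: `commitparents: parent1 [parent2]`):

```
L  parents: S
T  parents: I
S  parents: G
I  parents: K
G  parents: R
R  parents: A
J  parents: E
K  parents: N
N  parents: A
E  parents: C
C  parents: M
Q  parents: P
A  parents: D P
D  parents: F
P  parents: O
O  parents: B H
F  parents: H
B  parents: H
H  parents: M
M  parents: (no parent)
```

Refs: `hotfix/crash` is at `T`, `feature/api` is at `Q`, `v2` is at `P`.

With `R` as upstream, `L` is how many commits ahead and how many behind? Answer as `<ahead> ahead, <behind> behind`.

3 ahead, 0 behind

Reachable from L: {A, B, D, F, G, H, L, M, O, P, R, S}.
Reachable from R: {A, B, D, F, H, M, O, P, R}.
Only in L's history (ahead): {G, L, S} — 3.
Only in R's history (behind): {} — 0.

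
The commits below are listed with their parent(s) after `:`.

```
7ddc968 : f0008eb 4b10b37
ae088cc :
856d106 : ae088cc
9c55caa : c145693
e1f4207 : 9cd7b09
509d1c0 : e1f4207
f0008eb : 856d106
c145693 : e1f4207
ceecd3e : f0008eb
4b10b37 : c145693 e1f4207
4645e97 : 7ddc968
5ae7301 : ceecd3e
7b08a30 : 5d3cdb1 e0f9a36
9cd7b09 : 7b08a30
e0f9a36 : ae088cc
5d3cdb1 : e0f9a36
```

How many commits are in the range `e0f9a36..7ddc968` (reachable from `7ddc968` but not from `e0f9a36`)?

9

Reachable from 7ddc968: {4b10b37, 5d3cdb1, 7b08a30, 7ddc968, 856d106, 9cd7b09, ae088cc, c145693, e0f9a36, e1f4207, f0008eb}.
Reachable from e0f9a36: {ae088cc, e0f9a36}.
In 7ddc968's history but not e0f9a36's: {4b10b37, 5d3cdb1, 7b08a30, 7ddc968, 856d106, 9cd7b09, c145693, e1f4207, f0008eb} — 9 commits.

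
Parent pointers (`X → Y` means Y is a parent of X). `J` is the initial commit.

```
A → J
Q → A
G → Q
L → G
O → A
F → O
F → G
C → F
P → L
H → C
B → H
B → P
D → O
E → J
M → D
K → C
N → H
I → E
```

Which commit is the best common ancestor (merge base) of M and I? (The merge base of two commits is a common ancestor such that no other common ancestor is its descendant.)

J

Ancestors of M: {A, D, J, M, O}.
Ancestors of I: {E, I, J}.
Common ancestors: {J}.
The only common ancestor is J, so it is the merge base.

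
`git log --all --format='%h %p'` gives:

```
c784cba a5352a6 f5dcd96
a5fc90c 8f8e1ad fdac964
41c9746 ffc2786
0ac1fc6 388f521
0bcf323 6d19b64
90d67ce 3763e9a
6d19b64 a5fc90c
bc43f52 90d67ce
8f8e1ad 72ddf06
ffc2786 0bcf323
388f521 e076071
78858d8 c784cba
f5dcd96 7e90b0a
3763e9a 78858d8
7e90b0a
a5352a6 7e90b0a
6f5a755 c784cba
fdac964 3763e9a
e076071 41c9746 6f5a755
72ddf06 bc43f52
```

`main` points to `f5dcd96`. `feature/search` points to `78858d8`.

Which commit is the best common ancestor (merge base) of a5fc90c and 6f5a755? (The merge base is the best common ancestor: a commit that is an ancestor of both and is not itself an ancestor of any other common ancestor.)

c784cba

Ancestors of a5fc90c: {3763e9a, 72ddf06, 78858d8, 7e90b0a, 8f8e1ad, 90d67ce, a5352a6, a5fc90c, bc43f52, c784cba, f5dcd96, fdac964}.
Ancestors of 6f5a755: {6f5a755, 7e90b0a, a5352a6, c784cba, f5dcd96}.
Common ancestors: {7e90b0a, a5352a6, c784cba, f5dcd96}.
Among these, c784cba is not an ancestor of any other common ancestor — it is the merge base.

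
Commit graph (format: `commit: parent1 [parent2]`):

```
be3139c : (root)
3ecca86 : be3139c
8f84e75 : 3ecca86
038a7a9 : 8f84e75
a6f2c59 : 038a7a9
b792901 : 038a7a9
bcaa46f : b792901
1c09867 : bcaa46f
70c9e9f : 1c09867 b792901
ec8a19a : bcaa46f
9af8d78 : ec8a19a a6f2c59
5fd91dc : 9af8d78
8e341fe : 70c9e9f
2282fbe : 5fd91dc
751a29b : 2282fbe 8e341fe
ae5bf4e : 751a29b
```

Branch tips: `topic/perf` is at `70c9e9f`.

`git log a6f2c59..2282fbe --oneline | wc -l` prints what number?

Reachable from 2282fbe: {038a7a9, 2282fbe, 3ecca86, 5fd91dc, 8f84e75, 9af8d78, a6f2c59, b792901, bcaa46f, be3139c, ec8a19a}.
Reachable from a6f2c59: {038a7a9, 3ecca86, 8f84e75, a6f2c59, be3139c}.
In 2282fbe's history but not a6f2c59's: {2282fbe, 5fd91dc, 9af8d78, b792901, bcaa46f, ec8a19a} — 6 commits.

6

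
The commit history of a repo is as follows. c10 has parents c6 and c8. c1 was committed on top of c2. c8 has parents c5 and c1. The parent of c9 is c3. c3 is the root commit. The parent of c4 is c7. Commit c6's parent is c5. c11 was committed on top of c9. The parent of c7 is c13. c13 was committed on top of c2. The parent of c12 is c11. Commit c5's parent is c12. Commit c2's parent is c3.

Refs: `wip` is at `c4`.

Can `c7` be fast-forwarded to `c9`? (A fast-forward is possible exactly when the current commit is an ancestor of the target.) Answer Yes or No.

A fast-forward from c7 to c9 is possible iff c7 is an ancestor of c9.
Ancestors of c9: {c3, c9}.
c7 is not among them, so fast-forward is not possible.

No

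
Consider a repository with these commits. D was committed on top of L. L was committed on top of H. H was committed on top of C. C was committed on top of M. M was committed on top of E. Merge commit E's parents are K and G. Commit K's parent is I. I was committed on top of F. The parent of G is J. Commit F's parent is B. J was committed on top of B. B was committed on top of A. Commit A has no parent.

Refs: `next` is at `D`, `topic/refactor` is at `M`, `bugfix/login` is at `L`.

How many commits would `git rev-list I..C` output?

Reachable from C: {A, B, C, E, F, G, I, J, K, M}.
Reachable from I: {A, B, F, I}.
In C's history but not I's: {C, E, G, J, K, M} — 6 commits.

6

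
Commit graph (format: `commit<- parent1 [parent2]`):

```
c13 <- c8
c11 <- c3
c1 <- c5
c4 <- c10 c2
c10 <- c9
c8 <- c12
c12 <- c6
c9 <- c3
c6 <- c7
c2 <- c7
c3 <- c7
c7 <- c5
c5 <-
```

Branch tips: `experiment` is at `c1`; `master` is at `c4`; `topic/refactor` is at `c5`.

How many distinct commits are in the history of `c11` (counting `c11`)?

Walking parent pointers from c11: reachable set = {c11, c3, c5, c7}.
That is 4 commits.

4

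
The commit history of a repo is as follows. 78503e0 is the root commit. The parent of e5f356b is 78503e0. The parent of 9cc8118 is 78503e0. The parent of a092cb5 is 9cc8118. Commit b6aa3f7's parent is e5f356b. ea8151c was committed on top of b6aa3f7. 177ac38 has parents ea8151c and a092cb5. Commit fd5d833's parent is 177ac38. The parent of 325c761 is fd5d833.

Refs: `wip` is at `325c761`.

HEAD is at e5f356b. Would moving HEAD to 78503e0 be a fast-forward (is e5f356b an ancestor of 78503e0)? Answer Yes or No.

No

A fast-forward from e5f356b to 78503e0 is possible iff e5f356b is an ancestor of 78503e0.
Ancestors of 78503e0: {78503e0}.
e5f356b is not among them, so fast-forward is not possible.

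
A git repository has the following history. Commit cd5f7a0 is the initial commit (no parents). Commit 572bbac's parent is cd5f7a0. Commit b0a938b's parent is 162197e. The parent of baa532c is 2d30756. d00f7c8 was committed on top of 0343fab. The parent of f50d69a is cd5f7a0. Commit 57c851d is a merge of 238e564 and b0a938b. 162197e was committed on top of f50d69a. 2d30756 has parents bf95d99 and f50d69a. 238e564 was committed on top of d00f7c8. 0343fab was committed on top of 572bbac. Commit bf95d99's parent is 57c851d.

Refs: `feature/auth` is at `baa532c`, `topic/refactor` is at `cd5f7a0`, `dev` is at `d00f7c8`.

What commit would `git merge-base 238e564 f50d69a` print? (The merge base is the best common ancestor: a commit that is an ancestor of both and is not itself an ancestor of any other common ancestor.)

cd5f7a0

Ancestors of 238e564: {0343fab, 238e564, 572bbac, cd5f7a0, d00f7c8}.
Ancestors of f50d69a: {cd5f7a0, f50d69a}.
Common ancestors: {cd5f7a0}.
The only common ancestor is cd5f7a0, so it is the merge base.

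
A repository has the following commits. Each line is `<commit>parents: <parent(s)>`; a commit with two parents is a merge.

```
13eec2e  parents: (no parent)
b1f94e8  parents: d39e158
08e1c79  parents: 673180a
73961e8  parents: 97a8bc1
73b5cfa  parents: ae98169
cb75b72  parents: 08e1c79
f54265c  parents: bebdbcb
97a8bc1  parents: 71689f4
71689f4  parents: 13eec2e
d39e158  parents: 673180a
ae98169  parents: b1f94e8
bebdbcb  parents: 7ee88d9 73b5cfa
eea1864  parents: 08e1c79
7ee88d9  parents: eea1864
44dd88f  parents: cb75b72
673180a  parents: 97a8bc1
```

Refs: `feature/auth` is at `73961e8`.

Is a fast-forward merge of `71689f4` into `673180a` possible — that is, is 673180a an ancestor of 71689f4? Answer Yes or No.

No

A fast-forward from 673180a to 71689f4 is possible iff 673180a is an ancestor of 71689f4.
Ancestors of 71689f4: {13eec2e, 71689f4}.
673180a is not among them, so fast-forward is not possible.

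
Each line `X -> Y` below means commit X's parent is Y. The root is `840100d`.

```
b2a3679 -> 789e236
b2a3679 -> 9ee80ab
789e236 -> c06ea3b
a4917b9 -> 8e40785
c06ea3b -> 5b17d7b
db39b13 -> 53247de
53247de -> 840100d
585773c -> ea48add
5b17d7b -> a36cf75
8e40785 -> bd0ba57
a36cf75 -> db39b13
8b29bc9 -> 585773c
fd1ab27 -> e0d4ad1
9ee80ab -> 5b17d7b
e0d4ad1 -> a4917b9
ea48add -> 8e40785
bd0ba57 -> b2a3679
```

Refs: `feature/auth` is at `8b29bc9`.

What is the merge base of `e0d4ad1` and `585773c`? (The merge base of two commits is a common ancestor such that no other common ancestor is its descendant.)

Ancestors of e0d4ad1: {53247de, 5b17d7b, 789e236, 840100d, 8e40785, 9ee80ab, a36cf75, a4917b9, b2a3679, bd0ba57, c06ea3b, db39b13, e0d4ad1}.
Ancestors of 585773c: {53247de, 585773c, 5b17d7b, 789e236, 840100d, 8e40785, 9ee80ab, a36cf75, b2a3679, bd0ba57, c06ea3b, db39b13, ea48add}.
Common ancestors: {53247de, 5b17d7b, 789e236, 840100d, 8e40785, 9ee80ab, a36cf75, b2a3679, bd0ba57, c06ea3b, db39b13}.
Among these, 8e40785 is not an ancestor of any other common ancestor — it is the merge base.

8e40785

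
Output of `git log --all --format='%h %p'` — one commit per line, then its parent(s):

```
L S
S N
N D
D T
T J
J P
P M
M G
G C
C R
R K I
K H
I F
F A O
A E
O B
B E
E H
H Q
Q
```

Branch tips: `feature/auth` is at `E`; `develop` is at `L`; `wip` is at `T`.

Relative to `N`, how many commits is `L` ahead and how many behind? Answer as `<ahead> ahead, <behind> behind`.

2 ahead, 0 behind

Reachable from L: {A, B, C, D, E, F, G, H, I, J, K, L, M, N, O, P, Q, R, S, T}.
Reachable from N: {A, B, C, D, E, F, G, H, I, J, K, M, N, O, P, Q, R, T}.
Only in L's history (ahead): {L, S} — 2.
Only in N's history (behind): {} — 0.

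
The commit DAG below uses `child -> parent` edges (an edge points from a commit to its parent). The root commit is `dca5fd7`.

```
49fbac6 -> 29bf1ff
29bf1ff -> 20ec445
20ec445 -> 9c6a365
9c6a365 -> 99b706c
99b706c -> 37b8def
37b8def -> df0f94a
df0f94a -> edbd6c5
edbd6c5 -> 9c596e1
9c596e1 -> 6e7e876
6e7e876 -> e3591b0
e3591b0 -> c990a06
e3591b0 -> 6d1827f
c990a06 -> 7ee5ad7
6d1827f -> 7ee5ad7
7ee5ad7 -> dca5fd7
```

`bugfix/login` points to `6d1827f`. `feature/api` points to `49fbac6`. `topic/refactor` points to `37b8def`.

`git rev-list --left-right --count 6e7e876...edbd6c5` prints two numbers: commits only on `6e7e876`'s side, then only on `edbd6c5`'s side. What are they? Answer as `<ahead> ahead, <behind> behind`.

Reachable from 6e7e876: {6d1827f, 6e7e876, 7ee5ad7, c990a06, dca5fd7, e3591b0}.
Reachable from edbd6c5: {6d1827f, 6e7e876, 7ee5ad7, 9c596e1, c990a06, dca5fd7, e3591b0, edbd6c5}.
Only in 6e7e876's history (ahead): {} — 0.
Only in edbd6c5's history (behind): {9c596e1, edbd6c5} — 2.

0 ahead, 2 behind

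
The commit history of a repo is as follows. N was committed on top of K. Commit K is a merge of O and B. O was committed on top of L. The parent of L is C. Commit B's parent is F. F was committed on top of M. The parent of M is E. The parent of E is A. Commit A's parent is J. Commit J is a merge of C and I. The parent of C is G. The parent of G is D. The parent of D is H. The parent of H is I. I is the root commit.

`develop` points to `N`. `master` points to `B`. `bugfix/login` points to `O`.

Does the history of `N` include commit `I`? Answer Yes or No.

Yes

Ancestors of N (commits reachable by following parents): {A, B, C, D, E, F, G, H, I, J, K, L, M, N, O}.
I is in that set, so it is an ancestor of N.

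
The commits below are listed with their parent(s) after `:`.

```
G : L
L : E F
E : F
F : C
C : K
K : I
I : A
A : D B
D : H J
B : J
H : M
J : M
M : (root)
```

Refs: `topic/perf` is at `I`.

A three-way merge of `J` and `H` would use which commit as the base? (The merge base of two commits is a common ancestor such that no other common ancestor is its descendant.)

M

Ancestors of J: {J, M}.
Ancestors of H: {H, M}.
Common ancestors: {M}.
The only common ancestor is M, so it is the merge base.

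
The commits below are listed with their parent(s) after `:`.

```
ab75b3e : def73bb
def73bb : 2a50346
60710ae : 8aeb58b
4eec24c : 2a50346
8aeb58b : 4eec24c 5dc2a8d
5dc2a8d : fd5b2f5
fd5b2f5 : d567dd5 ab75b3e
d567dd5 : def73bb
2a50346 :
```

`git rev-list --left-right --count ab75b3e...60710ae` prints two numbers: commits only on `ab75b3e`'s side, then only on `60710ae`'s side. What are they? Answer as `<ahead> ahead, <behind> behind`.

0 ahead, 6 behind

Reachable from ab75b3e: {2a50346, ab75b3e, def73bb}.
Reachable from 60710ae: {2a50346, 4eec24c, 5dc2a8d, 60710ae, 8aeb58b, ab75b3e, d567dd5, def73bb, fd5b2f5}.
Only in ab75b3e's history (ahead): {} — 0.
Only in 60710ae's history (behind): {4eec24c, 5dc2a8d, 60710ae, 8aeb58b, d567dd5, fd5b2f5} — 6.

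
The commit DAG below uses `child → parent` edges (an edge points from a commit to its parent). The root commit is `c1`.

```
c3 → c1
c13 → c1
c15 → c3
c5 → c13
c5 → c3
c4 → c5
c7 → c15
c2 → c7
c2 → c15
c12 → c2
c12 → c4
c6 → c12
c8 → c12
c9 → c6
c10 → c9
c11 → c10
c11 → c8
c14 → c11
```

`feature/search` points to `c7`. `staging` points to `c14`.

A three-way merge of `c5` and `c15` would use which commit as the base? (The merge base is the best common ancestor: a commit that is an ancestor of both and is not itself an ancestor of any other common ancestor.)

c3

Ancestors of c5: {c1, c13, c3, c5}.
Ancestors of c15: {c1, c15, c3}.
Common ancestors: {c1, c3}.
Among these, c3 is not an ancestor of any other common ancestor — it is the merge base.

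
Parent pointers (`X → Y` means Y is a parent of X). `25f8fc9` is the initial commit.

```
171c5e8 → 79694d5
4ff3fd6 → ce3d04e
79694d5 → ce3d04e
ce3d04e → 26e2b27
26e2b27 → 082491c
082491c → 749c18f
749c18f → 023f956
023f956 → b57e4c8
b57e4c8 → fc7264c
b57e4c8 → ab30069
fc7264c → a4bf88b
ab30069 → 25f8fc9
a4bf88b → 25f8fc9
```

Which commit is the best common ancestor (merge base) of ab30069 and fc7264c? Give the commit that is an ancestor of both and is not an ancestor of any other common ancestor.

Ancestors of ab30069: {25f8fc9, ab30069}.
Ancestors of fc7264c: {25f8fc9, a4bf88b, fc7264c}.
Common ancestors: {25f8fc9}.
The only common ancestor is 25f8fc9, so it is the merge base.

25f8fc9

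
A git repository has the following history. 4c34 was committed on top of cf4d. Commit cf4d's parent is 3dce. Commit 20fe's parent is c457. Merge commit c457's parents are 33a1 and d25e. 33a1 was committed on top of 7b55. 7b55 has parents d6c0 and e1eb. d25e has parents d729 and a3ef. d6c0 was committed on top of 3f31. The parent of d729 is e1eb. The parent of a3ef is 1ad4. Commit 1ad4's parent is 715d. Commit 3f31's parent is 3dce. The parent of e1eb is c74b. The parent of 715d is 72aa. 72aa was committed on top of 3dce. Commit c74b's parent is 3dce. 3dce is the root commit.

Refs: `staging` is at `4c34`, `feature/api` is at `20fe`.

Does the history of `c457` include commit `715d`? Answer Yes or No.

Ancestors of c457 (commits reachable by following parents): {1ad4, 33a1, 3dce, 3f31, 715d, 72aa, 7b55, a3ef, c457, c74b, d25e, d6c0, d729, e1eb}.
715d is in that set, so it is an ancestor of c457.

Yes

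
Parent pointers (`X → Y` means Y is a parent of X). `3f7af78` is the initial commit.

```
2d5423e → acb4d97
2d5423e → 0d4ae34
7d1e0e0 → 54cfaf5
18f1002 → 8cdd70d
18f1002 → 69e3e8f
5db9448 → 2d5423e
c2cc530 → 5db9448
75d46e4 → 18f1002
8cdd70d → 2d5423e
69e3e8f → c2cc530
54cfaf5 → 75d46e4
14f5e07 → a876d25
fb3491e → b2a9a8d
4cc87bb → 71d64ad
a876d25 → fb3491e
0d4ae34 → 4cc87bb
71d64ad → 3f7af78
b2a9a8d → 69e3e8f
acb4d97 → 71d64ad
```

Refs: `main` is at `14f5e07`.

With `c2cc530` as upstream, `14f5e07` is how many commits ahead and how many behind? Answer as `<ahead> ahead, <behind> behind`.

Reachable from 14f5e07: {0d4ae34, 14f5e07, 2d5423e, 3f7af78, 4cc87bb, 5db9448, 69e3e8f, 71d64ad, a876d25, acb4d97, b2a9a8d, c2cc530, fb3491e}.
Reachable from c2cc530: {0d4ae34, 2d5423e, 3f7af78, 4cc87bb, 5db9448, 71d64ad, acb4d97, c2cc530}.
Only in 14f5e07's history (ahead): {14f5e07, 69e3e8f, a876d25, b2a9a8d, fb3491e} — 5.
Only in c2cc530's history (behind): {} — 0.

5 ahead, 0 behind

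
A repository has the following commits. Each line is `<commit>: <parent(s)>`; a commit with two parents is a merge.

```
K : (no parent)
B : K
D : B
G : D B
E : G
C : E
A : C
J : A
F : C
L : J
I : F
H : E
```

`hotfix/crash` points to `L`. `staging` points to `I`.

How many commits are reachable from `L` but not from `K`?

8

Reachable from L: {A, B, C, D, E, G, J, K, L}.
Reachable from K: {K}.
In L's history but not K's: {A, B, C, D, E, G, J, L} — 8 commits.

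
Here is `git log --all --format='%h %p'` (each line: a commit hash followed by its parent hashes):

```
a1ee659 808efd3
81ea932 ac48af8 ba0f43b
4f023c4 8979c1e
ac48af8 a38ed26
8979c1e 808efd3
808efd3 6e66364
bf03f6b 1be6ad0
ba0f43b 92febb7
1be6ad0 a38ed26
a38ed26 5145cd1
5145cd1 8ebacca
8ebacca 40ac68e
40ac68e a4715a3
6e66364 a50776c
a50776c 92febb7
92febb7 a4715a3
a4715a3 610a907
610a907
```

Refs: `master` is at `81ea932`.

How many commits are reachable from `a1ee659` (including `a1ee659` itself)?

7

Walking parent pointers from a1ee659: reachable set = {610a907, 6e66364, 808efd3, 92febb7, a1ee659, a4715a3, a50776c}.
That is 7 commits.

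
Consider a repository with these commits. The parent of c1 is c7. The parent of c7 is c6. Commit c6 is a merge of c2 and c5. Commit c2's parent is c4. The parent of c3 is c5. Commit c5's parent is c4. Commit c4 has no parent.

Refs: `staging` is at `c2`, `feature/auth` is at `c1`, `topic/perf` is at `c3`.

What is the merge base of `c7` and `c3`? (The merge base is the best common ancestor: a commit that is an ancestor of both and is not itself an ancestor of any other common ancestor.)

Ancestors of c7: {c2, c4, c5, c6, c7}.
Ancestors of c3: {c3, c4, c5}.
Common ancestors: {c4, c5}.
Among these, c5 is not an ancestor of any other common ancestor — it is the merge base.

c5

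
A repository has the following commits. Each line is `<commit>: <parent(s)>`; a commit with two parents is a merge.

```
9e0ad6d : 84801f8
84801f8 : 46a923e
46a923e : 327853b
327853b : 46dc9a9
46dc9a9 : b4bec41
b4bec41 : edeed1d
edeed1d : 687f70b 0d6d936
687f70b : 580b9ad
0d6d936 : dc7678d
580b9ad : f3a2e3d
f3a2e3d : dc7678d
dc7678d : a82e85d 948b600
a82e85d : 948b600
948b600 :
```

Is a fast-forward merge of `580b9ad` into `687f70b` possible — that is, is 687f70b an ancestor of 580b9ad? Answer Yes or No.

No

A fast-forward from 687f70b to 580b9ad is possible iff 687f70b is an ancestor of 580b9ad.
Ancestors of 580b9ad: {580b9ad, 948b600, a82e85d, dc7678d, f3a2e3d}.
687f70b is not among them, so fast-forward is not possible.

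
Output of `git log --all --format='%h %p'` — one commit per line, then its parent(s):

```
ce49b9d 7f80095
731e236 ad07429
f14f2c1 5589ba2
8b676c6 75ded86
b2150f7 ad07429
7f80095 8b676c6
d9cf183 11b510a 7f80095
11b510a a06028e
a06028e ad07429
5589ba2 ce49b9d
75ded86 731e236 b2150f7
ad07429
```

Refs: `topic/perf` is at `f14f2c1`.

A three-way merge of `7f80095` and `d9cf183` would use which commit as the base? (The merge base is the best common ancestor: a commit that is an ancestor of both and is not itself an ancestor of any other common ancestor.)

Ancestors of 7f80095: {731e236, 75ded86, 7f80095, 8b676c6, ad07429, b2150f7}.
Ancestors of d9cf183: {11b510a, 731e236, 75ded86, 7f80095, 8b676c6, a06028e, ad07429, b2150f7, d9cf183}.
Common ancestors: {731e236, 75ded86, 7f80095, 8b676c6, ad07429, b2150f7}.
Among these, 7f80095 is not an ancestor of any other common ancestor — it is the merge base.

7f80095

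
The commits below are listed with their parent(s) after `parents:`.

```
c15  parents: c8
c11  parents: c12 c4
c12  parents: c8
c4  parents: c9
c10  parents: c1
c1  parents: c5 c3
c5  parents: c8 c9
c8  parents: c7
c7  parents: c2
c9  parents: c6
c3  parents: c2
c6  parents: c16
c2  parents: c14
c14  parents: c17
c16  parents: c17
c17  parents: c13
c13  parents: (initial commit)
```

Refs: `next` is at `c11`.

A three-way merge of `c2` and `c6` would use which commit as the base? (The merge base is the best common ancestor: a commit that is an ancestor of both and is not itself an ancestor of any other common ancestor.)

c17

Ancestors of c2: {c13, c14, c17, c2}.
Ancestors of c6: {c13, c16, c17, c6}.
Common ancestors: {c13, c17}.
Among these, c17 is not an ancestor of any other common ancestor — it is the merge base.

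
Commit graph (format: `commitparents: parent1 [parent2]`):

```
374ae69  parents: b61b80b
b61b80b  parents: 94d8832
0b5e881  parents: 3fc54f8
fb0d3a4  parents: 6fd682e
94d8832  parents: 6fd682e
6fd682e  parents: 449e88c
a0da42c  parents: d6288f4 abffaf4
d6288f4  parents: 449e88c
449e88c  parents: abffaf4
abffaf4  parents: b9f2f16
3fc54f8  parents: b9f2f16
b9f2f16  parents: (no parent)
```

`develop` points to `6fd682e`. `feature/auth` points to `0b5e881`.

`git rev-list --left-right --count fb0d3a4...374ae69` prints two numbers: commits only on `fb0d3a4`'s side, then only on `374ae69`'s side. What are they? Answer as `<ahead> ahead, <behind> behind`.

1 ahead, 3 behind

Reachable from fb0d3a4: {449e88c, 6fd682e, abffaf4, b9f2f16, fb0d3a4}.
Reachable from 374ae69: {374ae69, 449e88c, 6fd682e, 94d8832, abffaf4, b61b80b, b9f2f16}.
Only in fb0d3a4's history (ahead): {fb0d3a4} — 1.
Only in 374ae69's history (behind): {374ae69, 94d8832, b61b80b} — 3.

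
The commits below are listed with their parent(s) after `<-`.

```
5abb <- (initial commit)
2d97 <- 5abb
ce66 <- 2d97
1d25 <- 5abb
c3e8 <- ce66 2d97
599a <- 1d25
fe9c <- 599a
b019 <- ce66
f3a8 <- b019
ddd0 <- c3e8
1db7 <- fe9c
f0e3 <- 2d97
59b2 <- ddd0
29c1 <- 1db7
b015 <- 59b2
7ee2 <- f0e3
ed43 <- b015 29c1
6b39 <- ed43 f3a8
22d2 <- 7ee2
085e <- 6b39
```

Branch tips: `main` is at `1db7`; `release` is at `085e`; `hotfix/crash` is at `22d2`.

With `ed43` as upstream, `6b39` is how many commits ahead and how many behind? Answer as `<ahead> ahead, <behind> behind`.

Reachable from 6b39: {1d25, 1db7, 29c1, 2d97, 599a, 59b2, 5abb, 6b39, b015, b019, c3e8, ce66, ddd0, ed43, f3a8, fe9c}.
Reachable from ed43: {1d25, 1db7, 29c1, 2d97, 599a, 59b2, 5abb, b015, c3e8, ce66, ddd0, ed43, fe9c}.
Only in 6b39's history (ahead): {6b39, b019, f3a8} — 3.
Only in ed43's history (behind): {} — 0.

3 ahead, 0 behind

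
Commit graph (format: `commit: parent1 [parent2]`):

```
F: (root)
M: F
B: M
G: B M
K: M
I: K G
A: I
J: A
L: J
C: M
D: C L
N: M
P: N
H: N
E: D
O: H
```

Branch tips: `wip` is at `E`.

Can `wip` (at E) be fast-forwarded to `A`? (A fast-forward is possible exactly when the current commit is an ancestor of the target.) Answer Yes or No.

No

A fast-forward from E to A is possible iff E is an ancestor of A.
Ancestors of A: {A, B, F, G, I, K, M}.
E is not among them, so fast-forward is not possible.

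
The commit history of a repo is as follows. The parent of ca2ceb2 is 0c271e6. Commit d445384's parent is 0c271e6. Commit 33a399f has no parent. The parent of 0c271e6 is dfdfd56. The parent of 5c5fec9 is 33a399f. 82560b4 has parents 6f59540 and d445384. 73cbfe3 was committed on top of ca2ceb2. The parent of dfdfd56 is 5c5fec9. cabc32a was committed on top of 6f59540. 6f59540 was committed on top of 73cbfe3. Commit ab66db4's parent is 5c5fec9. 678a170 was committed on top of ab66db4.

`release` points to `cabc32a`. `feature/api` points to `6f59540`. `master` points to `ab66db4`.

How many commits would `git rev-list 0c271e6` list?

4

Walking parent pointers from 0c271e6: reachable set = {0c271e6, 33a399f, 5c5fec9, dfdfd56}.
That is 4 commits.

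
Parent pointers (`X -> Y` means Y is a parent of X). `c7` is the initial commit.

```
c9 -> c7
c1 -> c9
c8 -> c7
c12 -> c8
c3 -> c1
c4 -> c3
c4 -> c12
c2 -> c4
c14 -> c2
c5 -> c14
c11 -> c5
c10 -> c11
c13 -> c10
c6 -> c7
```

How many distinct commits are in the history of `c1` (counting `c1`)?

Walking parent pointers from c1: reachable set = {c1, c7, c9}.
That is 3 commits.

3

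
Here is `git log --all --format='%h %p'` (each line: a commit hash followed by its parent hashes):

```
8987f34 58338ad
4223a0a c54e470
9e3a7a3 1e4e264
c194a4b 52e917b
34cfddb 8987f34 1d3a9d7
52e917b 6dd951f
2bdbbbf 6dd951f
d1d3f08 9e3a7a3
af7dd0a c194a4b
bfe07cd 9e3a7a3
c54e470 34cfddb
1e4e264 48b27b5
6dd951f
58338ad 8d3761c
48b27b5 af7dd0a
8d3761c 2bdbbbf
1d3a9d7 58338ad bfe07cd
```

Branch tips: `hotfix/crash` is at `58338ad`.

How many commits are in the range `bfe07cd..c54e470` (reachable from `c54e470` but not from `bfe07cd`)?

7

Reachable from c54e470: {1d3a9d7, 1e4e264, 2bdbbbf, 34cfddb, 48b27b5, 52e917b, 58338ad, 6dd951f, 8987f34, 8d3761c, 9e3a7a3, af7dd0a, bfe07cd, c194a4b, c54e470}.
Reachable from bfe07cd: {1e4e264, 48b27b5, 52e917b, 6dd951f, 9e3a7a3, af7dd0a, bfe07cd, c194a4b}.
In c54e470's history but not bfe07cd's: {1d3a9d7, 2bdbbbf, 34cfddb, 58338ad, 8987f34, 8d3761c, c54e470} — 7 commits.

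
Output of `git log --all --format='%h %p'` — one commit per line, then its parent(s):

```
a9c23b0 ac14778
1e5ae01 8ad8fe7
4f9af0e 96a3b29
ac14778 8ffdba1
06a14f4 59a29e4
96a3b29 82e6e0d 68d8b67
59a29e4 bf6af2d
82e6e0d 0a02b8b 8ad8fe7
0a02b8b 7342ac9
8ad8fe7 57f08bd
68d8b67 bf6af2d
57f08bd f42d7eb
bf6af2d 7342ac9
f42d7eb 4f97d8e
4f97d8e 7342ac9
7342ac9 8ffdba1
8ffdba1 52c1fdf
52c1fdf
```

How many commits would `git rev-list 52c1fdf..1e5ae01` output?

7

Reachable from 1e5ae01: {1e5ae01, 4f97d8e, 52c1fdf, 57f08bd, 7342ac9, 8ad8fe7, 8ffdba1, f42d7eb}.
Reachable from 52c1fdf: {52c1fdf}.
In 1e5ae01's history but not 52c1fdf's: {1e5ae01, 4f97d8e, 57f08bd, 7342ac9, 8ad8fe7, 8ffdba1, f42d7eb} — 7 commits.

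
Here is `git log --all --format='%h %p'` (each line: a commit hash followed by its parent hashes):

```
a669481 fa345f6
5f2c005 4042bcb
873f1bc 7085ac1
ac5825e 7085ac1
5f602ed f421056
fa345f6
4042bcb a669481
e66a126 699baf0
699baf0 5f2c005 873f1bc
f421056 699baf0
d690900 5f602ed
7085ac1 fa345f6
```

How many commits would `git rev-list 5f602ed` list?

9

Walking parent pointers from 5f602ed: reachable set = {4042bcb, 5f2c005, 5f602ed, 699baf0, 7085ac1, 873f1bc, a669481, f421056, fa345f6}.
That is 9 commits.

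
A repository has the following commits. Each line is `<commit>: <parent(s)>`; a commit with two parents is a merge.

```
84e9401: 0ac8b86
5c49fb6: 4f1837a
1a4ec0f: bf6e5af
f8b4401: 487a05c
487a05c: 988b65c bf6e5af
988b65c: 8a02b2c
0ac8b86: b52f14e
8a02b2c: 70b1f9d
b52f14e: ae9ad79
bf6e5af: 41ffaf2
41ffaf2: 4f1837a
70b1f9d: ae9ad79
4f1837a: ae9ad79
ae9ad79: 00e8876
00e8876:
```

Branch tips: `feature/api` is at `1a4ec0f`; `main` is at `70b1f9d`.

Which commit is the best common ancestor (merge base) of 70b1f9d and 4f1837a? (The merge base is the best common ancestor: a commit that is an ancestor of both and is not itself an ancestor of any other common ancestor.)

ae9ad79

Ancestors of 70b1f9d: {00e8876, 70b1f9d, ae9ad79}.
Ancestors of 4f1837a: {00e8876, 4f1837a, ae9ad79}.
Common ancestors: {00e8876, ae9ad79}.
Among these, ae9ad79 is not an ancestor of any other common ancestor — it is the merge base.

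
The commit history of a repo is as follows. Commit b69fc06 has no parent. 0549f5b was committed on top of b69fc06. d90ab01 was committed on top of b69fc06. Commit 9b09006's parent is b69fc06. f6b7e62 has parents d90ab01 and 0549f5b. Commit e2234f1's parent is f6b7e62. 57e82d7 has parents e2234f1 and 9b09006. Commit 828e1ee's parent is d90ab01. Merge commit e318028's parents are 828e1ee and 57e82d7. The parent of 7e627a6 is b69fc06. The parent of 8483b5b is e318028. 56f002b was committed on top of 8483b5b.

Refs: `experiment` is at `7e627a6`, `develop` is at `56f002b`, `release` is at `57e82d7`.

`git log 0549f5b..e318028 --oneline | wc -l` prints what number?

7

Reachable from e318028: {0549f5b, 57e82d7, 828e1ee, 9b09006, b69fc06, d90ab01, e2234f1, e318028, f6b7e62}.
Reachable from 0549f5b: {0549f5b, b69fc06}.
In e318028's history but not 0549f5b's: {57e82d7, 828e1ee, 9b09006, d90ab01, e2234f1, e318028, f6b7e62} — 7 commits.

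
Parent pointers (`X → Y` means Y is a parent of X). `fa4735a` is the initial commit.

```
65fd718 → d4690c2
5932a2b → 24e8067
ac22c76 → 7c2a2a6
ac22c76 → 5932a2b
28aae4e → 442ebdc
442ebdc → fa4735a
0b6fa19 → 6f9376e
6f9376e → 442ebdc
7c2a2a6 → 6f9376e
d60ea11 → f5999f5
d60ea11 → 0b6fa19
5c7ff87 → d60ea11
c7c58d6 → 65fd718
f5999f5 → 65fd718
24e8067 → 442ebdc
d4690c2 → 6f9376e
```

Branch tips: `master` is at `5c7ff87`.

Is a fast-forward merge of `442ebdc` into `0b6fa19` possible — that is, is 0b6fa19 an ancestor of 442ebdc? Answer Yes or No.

A fast-forward from 0b6fa19 to 442ebdc is possible iff 0b6fa19 is an ancestor of 442ebdc.
Ancestors of 442ebdc: {442ebdc, fa4735a}.
0b6fa19 is not among them, so fast-forward is not possible.

No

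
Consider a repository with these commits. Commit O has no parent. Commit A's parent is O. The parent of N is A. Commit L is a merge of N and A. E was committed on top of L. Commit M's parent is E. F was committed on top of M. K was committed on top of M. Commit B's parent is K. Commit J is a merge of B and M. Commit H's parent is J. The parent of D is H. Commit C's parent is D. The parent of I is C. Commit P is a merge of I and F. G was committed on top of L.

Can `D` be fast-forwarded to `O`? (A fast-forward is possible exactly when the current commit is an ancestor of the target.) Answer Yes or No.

A fast-forward from D to O is possible iff D is an ancestor of O.
Ancestors of O: {O}.
D is not among them, so fast-forward is not possible.

No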